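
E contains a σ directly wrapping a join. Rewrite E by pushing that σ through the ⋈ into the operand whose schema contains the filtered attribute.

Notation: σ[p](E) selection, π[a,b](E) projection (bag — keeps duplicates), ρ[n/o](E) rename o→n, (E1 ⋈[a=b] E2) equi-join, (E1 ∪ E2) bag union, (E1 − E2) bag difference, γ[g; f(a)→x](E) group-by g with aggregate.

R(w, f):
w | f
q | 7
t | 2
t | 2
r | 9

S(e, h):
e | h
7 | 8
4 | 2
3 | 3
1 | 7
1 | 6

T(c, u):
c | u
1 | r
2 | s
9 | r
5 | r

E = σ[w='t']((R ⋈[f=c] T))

σ filters on w, owned by the left side.
E' = (σ[w='t'](R) ⋈[f=c] T)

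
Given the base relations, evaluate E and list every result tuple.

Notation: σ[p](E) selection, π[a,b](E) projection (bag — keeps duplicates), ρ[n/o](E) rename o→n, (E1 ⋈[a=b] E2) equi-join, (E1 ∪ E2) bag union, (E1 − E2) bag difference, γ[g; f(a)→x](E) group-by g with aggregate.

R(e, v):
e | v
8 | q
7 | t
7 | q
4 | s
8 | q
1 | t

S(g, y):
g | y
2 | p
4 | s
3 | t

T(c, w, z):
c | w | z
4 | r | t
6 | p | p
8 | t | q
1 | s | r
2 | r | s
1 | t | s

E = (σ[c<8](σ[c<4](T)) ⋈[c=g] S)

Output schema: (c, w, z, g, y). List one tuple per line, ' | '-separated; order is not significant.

Stepwise |·|:
  T → 6
  σ[c<4](T) → 3
  σ[c<8](σ[c<4](T)) → 3
  S → 3
  (σ[c<8](σ[c<4](T)) ⋈[c=g] S) → 1

== RESULT ==
c | w | z | g | y
2 | r | s | 2 | p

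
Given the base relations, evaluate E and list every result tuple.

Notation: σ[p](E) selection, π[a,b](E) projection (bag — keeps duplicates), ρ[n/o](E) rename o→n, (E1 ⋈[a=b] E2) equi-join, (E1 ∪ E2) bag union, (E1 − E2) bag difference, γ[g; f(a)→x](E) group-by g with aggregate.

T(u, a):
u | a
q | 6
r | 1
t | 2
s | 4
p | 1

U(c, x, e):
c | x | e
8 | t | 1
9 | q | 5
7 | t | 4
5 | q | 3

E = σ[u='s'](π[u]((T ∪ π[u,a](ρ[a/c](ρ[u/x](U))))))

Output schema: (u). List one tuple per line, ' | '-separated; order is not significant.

Stepwise |·|:
  T → 5
  U → 4
  ρ[u/x](U) → 4
  ρ[a/c](ρ[u/x](U)) → 4
  π[u,a](ρ[a/c](ρ[u/x](U))) → 4
  (T ∪ π[u,a](ρ[a/c](ρ[u/x](U)))) → 9
  π[u]((T ∪ π[u,a](ρ[a/c](ρ[u/x](U))))) → 9
  σ[u='s'](π[u]((T ∪ π[u,a](ρ[a/c](ρ[u/x](U)))))) → 1

== RESULT ==
u
s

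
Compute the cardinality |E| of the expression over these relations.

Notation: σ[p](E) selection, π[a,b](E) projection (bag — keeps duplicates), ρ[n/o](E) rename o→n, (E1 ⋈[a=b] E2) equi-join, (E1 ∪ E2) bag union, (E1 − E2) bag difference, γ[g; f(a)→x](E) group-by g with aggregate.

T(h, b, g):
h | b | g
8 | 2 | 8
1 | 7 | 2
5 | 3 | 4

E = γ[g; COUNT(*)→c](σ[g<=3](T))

Stepwise |·|:
  T → 3
  σ[g<=3](T) → 1
  γ[g; COUNT(*)→c](σ[g<=3](T)) → 1

|E| = 1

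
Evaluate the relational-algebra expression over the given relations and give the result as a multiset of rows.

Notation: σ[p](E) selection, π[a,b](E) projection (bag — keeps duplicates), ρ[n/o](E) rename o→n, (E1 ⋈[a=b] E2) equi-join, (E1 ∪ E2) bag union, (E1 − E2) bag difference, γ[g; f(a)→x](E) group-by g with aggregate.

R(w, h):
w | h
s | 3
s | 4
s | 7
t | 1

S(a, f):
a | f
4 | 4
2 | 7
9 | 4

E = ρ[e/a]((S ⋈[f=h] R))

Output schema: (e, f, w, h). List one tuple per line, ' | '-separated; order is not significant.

Stepwise |·|:
  S → 3
  R → 4
  (S ⋈[f=h] R) → 3
  ρ[e/a]((S ⋈[f=h] R)) → 3

== RESULT ==
e | f | w | h
2 | 7 | s | 7
4 | 4 | s | 4
9 | 4 | s | 4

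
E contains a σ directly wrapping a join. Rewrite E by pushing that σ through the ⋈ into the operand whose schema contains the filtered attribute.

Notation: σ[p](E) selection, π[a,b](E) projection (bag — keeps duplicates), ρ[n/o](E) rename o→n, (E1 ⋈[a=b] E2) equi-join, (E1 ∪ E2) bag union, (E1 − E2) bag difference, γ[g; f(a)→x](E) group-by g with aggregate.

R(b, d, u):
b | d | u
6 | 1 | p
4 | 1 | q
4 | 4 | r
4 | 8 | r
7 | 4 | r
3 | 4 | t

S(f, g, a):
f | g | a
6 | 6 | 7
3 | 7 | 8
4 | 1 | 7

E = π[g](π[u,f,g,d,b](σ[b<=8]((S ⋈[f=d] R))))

σ filters on b, owned by the right side.
E' = π[g](π[u,f,g,d,b]((S ⋈[f=d] σ[b<=8](R))))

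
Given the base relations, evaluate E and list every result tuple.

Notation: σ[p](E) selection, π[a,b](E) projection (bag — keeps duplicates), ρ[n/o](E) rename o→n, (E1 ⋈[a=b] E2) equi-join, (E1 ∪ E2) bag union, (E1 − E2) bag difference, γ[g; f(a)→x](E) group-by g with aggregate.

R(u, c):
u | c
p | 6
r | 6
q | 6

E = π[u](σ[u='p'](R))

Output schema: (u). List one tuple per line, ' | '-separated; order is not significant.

Per-node cardinality:
  R → 3
  σ[u='p'](R) → 1
  π[u](σ[u='p'](R)) → 1

== RESULT ==
u
p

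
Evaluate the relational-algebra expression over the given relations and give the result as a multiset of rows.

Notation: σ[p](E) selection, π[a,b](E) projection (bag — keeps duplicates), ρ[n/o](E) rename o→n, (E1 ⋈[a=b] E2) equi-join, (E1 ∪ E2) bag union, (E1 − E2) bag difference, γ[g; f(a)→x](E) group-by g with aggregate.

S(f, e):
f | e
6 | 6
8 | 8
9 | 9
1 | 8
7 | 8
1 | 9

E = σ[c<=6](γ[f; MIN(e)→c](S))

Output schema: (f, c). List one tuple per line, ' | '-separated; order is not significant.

Row counts bottom-up:
  S → 6
  γ[f; MIN(e)→c](S) → 5
  σ[c<=6](γ[f; MIN(e)→c](S)) → 1

== RESULT ==
f | c
6 | 6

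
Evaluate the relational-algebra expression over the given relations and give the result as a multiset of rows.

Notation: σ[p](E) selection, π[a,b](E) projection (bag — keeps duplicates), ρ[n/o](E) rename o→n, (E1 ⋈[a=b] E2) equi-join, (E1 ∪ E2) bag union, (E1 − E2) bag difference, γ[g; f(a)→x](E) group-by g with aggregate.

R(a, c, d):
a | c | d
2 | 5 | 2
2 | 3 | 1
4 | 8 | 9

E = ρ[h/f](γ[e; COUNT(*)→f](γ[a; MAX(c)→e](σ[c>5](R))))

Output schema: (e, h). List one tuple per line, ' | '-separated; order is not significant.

Per-node cardinality:
  R → 3
  σ[c>5](R) → 1
  γ[a; MAX(c)→e](σ[c>5](R)) → 1
  γ[e; COUNT(*)→f](γ[a; MAX(c)→e](σ[c>5](R))) → 1
  ρ[h/f](γ[e; COUNT(*)→f](γ[a; MAX(c)→e](σ[c>5](R)))) → 1

== RESULT ==
e | h
8 | 1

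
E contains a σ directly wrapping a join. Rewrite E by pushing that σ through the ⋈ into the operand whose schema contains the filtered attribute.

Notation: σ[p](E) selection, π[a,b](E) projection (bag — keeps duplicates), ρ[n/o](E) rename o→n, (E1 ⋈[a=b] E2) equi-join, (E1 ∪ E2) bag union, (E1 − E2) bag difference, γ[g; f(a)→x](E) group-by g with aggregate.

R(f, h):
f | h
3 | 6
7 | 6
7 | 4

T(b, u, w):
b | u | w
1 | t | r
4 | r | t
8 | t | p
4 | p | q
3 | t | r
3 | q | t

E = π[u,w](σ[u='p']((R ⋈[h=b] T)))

σ filters on u, owned by the right side.
E' = π[u,w]((R ⋈[h=b] σ[u='p'](T)))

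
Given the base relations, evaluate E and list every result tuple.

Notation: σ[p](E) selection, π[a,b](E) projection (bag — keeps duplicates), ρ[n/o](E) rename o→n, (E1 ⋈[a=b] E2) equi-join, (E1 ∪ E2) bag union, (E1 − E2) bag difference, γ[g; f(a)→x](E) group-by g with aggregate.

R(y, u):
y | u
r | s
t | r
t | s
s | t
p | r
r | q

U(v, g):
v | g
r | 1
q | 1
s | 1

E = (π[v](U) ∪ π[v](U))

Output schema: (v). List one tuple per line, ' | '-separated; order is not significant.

Stepwise |·|:
  U → 3
  π[v](U) → 3
  U → 3
  π[v](U) → 3
  (π[v](U) ∪ π[v](U)) → 6

== RESULT ==
v
q
q
r
r
s
s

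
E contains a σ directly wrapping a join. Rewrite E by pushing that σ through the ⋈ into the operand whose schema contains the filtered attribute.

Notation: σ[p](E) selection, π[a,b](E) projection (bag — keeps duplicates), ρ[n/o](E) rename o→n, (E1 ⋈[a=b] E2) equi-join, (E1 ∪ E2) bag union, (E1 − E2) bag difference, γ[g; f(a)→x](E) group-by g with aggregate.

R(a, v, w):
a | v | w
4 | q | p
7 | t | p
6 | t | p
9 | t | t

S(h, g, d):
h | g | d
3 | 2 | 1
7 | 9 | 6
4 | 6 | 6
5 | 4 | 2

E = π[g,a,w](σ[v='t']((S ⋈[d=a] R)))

σ filters on v, owned by the right side.
E' = π[g,a,w]((S ⋈[d=a] σ[v='t'](R)))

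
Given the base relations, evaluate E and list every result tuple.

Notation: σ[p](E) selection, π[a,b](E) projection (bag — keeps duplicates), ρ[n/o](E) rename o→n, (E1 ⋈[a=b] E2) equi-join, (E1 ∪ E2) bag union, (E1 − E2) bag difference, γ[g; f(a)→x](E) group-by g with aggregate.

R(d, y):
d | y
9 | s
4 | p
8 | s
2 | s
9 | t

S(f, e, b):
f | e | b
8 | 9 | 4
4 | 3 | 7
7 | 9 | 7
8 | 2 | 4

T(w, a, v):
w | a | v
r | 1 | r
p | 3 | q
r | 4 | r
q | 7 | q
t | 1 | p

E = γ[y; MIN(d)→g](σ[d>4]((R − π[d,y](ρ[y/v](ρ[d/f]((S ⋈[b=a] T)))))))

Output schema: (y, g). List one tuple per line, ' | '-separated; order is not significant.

Row counts bottom-up:
  R → 5
  S → 4
  T → 5
  (S ⋈[b=a] T) → 4
  ρ[d/f]((S ⋈[b=a] T)) → 4
  ρ[y/v](ρ[d/f]((S ⋈[b=a] T))) → 4
  π[d,y](ρ[y/v](ρ[d/f]((S ⋈[b=a] T)))) → 4
  (R − π[d,y](ρ[y/v](ρ[d/f]((S ⋈[b=a] T))))) → 5
  σ[d>4]((R − π[d,y](ρ[y/v](ρ[d/f]((S ⋈[b=a] T)))))) → 3
  γ[y; MIN(d)→g](σ[d>4]((R − π[d,y](ρ[y/v](ρ[d/f]((S ⋈[b=a] T))))))) → 2

== RESULT ==
y | g
s | 8
t | 9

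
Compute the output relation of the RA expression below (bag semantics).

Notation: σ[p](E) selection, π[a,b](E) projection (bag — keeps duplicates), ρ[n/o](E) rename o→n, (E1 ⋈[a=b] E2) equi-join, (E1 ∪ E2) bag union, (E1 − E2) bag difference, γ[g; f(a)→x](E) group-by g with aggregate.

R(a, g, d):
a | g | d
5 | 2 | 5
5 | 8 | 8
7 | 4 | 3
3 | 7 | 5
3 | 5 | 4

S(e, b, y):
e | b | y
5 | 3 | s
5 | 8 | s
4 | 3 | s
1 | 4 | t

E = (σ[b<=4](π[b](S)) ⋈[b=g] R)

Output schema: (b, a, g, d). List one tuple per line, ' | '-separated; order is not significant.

Subexpression sizes:
  S → 4
  π[b](S) → 4
  σ[b<=4](π[b](S)) → 3
  R → 5
  (σ[b<=4](π[b](S)) ⋈[b=g] R) → 1

== RESULT ==
b | a | g | d
4 | 7 | 4 | 3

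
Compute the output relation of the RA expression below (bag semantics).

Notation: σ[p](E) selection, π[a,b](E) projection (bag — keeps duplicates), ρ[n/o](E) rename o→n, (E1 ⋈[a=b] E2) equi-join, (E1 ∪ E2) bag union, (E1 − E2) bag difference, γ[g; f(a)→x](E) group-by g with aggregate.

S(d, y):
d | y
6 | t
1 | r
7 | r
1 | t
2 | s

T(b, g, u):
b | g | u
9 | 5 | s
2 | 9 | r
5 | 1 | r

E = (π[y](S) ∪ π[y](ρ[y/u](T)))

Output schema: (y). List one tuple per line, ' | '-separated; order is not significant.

Stepwise |·|:
  S → 5
  π[y](S) → 5
  T → 3
  ρ[y/u](T) → 3
  π[y](ρ[y/u](T)) → 3
  (π[y](S) ∪ π[y](ρ[y/u](T))) → 8

== RESULT ==
y
r
r
r
r
s
s
t
t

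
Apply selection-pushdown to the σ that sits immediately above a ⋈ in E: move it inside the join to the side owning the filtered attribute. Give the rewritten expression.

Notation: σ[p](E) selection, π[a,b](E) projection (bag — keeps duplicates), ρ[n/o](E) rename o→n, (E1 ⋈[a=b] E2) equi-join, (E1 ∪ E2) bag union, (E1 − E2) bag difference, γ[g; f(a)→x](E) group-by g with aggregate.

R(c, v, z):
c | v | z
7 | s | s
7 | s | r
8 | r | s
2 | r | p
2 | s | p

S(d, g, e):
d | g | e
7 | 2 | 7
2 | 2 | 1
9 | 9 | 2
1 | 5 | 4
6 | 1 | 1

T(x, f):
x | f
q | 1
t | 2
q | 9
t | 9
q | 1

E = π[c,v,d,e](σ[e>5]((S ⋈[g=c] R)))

σ filters on e, owned by the left side.
E' = π[c,v,d,e]((σ[e>5](S) ⋈[g=c] R))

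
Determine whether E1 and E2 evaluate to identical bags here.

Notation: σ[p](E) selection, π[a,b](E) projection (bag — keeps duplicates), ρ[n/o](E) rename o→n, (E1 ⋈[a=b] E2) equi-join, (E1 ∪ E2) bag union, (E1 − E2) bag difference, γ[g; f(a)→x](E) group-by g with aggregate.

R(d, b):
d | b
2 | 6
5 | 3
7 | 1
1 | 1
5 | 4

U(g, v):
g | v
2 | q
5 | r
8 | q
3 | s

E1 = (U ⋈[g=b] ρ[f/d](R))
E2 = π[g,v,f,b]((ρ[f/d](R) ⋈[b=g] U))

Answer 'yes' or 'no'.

E1 subexpression sizes:
  U → 4
  R → 5
  ρ[f/d](R) → 5
  (U ⋈[g=b] ρ[f/d](R)) → 1
E2 subexpression sizes:
  R → 5
  ρ[f/d](R) → 5
  U → 4
  (ρ[f/d](R) ⋈[b=g] U) → 1
  π[g,v,f,b]((ρ[f/d](R) ⋈[b=g] U)) → 1

E1 and E2 produce the same multiset:
g | v | f | b
3 | s | 5 | 3

yes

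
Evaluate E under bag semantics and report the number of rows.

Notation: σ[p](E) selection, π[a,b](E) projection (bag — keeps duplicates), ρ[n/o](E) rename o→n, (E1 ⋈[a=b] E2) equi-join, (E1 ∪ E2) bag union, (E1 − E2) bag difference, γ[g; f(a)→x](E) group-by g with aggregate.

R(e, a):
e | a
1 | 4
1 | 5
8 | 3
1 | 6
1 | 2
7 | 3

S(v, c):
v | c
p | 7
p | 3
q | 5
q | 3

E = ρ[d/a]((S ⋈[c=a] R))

Subexpression sizes:
  S → 4
  R → 6
  (S ⋈[c=a] R) → 5
  ρ[d/a]((S ⋈[c=a] R)) → 5

|E| = 5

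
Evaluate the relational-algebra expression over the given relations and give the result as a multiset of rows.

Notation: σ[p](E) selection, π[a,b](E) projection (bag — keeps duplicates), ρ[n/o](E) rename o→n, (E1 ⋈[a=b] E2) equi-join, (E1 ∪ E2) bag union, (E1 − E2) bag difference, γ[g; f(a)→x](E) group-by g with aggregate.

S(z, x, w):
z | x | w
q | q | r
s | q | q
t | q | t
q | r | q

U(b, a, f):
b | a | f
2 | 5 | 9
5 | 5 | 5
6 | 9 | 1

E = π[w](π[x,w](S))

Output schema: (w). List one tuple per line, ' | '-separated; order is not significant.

Subexpression sizes:
  S → 4
  π[x,w](S) → 4
  π[w](π[x,w](S)) → 4

== RESULT ==
w
q
q
r
t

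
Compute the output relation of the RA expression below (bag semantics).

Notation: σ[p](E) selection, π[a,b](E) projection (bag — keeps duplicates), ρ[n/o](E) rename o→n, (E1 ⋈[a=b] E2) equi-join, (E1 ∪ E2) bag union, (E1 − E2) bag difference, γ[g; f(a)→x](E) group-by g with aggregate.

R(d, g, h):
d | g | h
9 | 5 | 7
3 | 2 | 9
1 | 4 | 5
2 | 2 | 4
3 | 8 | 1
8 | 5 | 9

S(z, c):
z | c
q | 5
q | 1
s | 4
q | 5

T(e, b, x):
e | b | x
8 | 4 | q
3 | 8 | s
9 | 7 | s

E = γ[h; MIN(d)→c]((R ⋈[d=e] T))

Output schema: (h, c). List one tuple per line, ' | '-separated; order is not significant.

Per-node cardinality:
  R → 6
  T → 3
  (R ⋈[d=e] T) → 4
  γ[h; MIN(d)→c]((R ⋈[d=e] T)) → 3

== RESULT ==
h | c
1 | 3
7 | 9
9 | 3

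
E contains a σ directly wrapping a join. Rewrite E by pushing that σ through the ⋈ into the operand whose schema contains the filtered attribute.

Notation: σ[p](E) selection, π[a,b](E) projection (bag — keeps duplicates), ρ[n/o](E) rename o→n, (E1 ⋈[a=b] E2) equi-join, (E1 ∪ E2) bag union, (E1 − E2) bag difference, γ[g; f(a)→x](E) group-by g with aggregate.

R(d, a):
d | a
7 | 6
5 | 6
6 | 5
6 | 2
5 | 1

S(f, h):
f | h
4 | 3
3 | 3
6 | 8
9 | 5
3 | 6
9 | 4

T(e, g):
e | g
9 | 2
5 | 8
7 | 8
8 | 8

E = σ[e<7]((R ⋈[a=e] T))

σ filters on e, owned by the right side.
E' = (R ⋈[a=e] σ[e<7](T))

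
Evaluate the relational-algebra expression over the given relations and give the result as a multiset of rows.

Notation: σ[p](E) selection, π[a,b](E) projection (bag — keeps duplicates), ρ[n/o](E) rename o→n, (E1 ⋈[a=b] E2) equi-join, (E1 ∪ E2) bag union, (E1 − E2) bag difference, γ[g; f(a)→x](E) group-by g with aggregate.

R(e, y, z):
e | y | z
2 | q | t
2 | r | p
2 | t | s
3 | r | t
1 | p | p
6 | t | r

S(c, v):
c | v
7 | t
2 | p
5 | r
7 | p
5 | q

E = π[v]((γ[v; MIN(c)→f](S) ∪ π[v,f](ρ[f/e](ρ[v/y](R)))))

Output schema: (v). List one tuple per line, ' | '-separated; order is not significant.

Subexpression sizes:
  S → 5
  γ[v; MIN(c)→f](S) → 4
  R → 6
  ρ[v/y](R) → 6
  ρ[f/e](ρ[v/y](R)) → 6
  π[v,f](ρ[f/e](ρ[v/y](R))) → 6
  (γ[v; MIN(c)→f](S) ∪ π[v,f](ρ[f/e](ρ[v/y](R)))) → 10
  π[v]((γ[v; MIN(c)→f](S) ∪ π[v,f](ρ[f/e](ρ[v/y](R))))) → 10

== RESULT ==
v
p
p
q
q
r
r
r
t
t
t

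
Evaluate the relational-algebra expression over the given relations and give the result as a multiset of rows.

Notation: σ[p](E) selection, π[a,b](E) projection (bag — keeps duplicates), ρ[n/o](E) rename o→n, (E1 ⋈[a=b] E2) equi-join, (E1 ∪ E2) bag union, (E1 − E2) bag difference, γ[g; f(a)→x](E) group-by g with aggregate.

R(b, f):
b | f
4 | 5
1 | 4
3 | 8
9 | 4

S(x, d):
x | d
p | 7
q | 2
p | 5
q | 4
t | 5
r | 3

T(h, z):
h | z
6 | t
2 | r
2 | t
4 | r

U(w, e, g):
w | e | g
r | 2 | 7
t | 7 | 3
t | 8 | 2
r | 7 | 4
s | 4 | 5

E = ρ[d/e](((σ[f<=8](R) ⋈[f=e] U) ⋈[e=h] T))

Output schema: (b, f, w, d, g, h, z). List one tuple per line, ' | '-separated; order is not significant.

Subexpression sizes:
  R → 4
  σ[f<=8](R) → 4
  U → 5
  (σ[f<=8](R) ⋈[f=e] U) → 3
  T → 4
  ((σ[f<=8](R) ⋈[f=e] U) ⋈[e=h] T) → 2
  ρ[d/e](((σ[f<=8](R) ⋈[f=e] U) ⋈[e=h] T)) → 2

== RESULT ==
b | f | w | d | g | h | z
1 | 4 | s | 4 | 5 | 4 | r
9 | 4 | s | 4 | 5 | 4 | r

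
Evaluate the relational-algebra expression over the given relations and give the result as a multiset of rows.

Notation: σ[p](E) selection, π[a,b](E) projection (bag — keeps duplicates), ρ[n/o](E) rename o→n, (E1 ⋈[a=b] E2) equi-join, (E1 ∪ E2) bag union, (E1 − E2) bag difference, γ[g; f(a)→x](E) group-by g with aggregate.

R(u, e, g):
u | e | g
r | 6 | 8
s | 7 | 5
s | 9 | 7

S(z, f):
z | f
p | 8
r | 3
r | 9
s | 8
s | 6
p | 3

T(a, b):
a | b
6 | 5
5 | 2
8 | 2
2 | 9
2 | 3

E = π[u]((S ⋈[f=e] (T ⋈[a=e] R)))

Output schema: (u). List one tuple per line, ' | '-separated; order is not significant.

Row counts bottom-up:
  S → 6
  T → 5
  R → 3
  (T ⋈[a=e] R) → 1
  (S ⋈[f=e] (T ⋈[a=e] R)) → 1
  π[u]((S ⋈[f=e] (T ⋈[a=e] R))) → 1

== RESULT ==
u
r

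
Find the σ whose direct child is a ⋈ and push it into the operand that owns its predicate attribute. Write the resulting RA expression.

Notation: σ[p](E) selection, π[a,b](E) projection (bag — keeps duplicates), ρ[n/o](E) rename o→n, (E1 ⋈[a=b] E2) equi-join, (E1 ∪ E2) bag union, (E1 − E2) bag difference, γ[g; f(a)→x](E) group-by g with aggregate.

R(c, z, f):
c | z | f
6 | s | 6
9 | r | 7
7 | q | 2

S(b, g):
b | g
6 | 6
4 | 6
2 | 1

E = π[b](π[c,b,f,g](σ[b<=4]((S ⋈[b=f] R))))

σ filters on b, owned by the left side.
E' = π[b](π[c,b,f,g]((σ[b<=4](S) ⋈[b=f] R)))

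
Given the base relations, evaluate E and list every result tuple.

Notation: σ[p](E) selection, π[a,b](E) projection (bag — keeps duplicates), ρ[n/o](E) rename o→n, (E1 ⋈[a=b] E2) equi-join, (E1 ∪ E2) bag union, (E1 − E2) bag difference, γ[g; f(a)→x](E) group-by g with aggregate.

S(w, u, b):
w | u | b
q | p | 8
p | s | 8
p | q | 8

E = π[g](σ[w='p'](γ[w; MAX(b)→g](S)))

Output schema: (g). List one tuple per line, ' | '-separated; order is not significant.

Per-node cardinality:
  S → 3
  γ[w; MAX(b)→g](S) → 2
  σ[w='p'](γ[w; MAX(b)→g](S)) → 1
  π[g](σ[w='p'](γ[w; MAX(b)→g](S))) → 1

== RESULT ==
g
8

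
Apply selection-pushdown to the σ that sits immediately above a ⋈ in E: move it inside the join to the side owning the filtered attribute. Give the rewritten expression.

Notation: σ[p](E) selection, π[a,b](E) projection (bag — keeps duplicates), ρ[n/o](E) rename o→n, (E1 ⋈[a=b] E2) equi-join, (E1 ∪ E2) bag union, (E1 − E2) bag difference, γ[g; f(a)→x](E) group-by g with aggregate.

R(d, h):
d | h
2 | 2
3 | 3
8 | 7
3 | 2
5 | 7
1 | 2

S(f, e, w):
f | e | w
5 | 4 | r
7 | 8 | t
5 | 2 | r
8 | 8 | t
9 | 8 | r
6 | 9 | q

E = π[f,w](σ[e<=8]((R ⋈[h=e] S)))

σ filters on e, owned by the right side.
E' = π[f,w]((R ⋈[h=e] σ[e<=8](S)))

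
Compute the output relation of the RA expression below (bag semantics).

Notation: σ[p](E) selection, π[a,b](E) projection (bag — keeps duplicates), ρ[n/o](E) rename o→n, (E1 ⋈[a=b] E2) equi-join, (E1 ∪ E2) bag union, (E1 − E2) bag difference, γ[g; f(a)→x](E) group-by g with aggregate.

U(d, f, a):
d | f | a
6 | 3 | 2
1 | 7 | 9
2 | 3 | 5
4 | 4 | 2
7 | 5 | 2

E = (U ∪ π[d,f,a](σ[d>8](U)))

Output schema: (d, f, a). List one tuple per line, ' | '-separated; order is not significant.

Stepwise |·|:
  U → 5
  U → 5
  σ[d>8](U) → 0
  π[d,f,a](σ[d>8](U)) → 0
  (U ∪ π[d,f,a](σ[d>8](U))) → 5

== RESULT ==
d | f | a
1 | 7 | 9
2 | 3 | 5
4 | 4 | 2
6 | 3 | 2
7 | 5 | 2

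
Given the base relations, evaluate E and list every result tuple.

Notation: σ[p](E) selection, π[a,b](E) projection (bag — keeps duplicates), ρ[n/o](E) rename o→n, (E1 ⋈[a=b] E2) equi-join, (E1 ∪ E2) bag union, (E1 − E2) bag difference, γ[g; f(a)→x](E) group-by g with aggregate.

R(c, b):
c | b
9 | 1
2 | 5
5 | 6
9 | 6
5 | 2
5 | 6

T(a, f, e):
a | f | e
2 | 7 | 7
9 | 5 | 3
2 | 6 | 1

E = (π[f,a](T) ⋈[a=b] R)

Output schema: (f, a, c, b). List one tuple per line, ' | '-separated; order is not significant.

Row counts bottom-up:
  T → 3
  π[f,a](T) → 3
  R → 6
  (π[f,a](T) ⋈[a=b] R) → 2

== RESULT ==
f | a | c | b
6 | 2 | 5 | 2
7 | 2 | 5 | 2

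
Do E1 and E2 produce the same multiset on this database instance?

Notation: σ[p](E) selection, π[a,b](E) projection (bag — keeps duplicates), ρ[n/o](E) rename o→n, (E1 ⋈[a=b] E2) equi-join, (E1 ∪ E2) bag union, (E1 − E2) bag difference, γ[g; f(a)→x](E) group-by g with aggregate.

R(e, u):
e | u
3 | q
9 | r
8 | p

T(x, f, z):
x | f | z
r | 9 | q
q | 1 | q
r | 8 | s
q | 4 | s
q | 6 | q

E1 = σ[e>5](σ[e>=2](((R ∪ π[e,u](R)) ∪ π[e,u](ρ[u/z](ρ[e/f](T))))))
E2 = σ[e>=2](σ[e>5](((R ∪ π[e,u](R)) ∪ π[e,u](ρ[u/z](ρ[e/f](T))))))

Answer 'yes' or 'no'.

E1 per-node cardinality:
  R → 3
  R → 3
  π[e,u](R) → 3
  (R ∪ π[e,u](R)) → 6
  T → 5
  ρ[e/f](T) → 5
  ρ[u/z](ρ[e/f](T)) → 5
  π[e,u](ρ[u/z](ρ[e/f](T))) → 5
  ((R ∪ π[e,u](R)) ∪ π[e,u](ρ[u/z](ρ[e/f](T)))) → 11
  σ[e>=2](((R ∪ π[e,u](R)) ∪ π[e,u](ρ[u/z](ρ[e/f](T))))) → 10
  σ[e>5](σ[e>=2](((R ∪ π[e,u](R)) ∪ π[e,u](ρ[u/z](ρ[e/f](T)))))) → 7
E2 per-node cardinality:
  R → 3
  R → 3
  π[e,u](R) → 3
  (R ∪ π[e,u](R)) → 6
  T → 5
  ρ[e/f](T) → 5
  ρ[u/z](ρ[e/f](T)) → 5
  π[e,u](ρ[u/z](ρ[e/f](T))) → 5
  ((R ∪ π[e,u](R)) ∪ π[e,u](ρ[u/z](ρ[e/f](T)))) → 11
  σ[e>5](((R ∪ π[e,u](R)) ∪ π[e,u](ρ[u/z](ρ[e/f](T))))) → 7
  σ[e>=2](σ[e>5](((R ∪ π[e,u](R)) ∪ π[e,u](ρ[u/z](ρ[e/f](T)))))) → 7

E1 and E2 produce the same multiset:
e | u
6 | q
8 | p
8 | p
8 | s
9 | q
9 | r
9 | r

yes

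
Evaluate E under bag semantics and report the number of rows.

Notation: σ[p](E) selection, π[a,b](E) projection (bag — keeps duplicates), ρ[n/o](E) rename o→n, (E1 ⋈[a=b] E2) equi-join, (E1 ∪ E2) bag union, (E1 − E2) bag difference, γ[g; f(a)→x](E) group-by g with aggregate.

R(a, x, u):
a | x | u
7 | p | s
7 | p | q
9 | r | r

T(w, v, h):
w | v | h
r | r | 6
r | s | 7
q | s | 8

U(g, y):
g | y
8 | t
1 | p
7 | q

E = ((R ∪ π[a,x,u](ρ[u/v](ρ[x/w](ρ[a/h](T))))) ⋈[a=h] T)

Row counts bottom-up:
  R → 3
  T → 3
  ρ[a/h](T) → 3
  ρ[x/w](ρ[a/h](T)) → 3
  ρ[u/v](ρ[x/w](ρ[a/h](T))) → 3
  π[a,x,u](ρ[u/v](ρ[x/w](ρ[a/h](T)))) → 3
  (R ∪ π[a,x,u](ρ[u/v](ρ[x/w](ρ[a/h](T))))) → 6
  T → 3
  ((R ∪ π[a,x,u](ρ[u/v](ρ[x/w](ρ[a/h](T))))) ⋈[a=h] T) → 5

|E| = 5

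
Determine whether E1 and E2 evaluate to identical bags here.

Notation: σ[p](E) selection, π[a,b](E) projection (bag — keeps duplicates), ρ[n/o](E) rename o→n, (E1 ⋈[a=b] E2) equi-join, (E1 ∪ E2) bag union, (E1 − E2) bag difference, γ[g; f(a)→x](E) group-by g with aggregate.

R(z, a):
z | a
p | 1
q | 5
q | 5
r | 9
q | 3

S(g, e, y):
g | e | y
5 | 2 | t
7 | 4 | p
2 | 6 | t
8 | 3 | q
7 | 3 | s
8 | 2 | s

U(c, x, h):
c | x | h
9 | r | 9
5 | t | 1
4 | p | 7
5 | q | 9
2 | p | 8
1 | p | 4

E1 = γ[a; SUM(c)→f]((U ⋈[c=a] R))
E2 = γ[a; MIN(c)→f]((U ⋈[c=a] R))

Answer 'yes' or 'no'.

E1 row counts bottom-up:
  U → 6
  R → 5
  (U ⋈[c=a] R) → 6
  γ[a; SUM(c)→f]((U ⋈[c=a] R)) → 3
E2 row counts bottom-up:
  U → 6
  R → 5
  (U ⋈[c=a] R) → 6
  γ[a; MIN(c)→f]((U ⋈[c=a] R)) → 3

E1 result:
a | f
1 | 1
5 | 20
9 | 9
E2 result:
a | f
1 | 1
5 | 5
9 | 9
Witness: (5, 20) appears 1× in E1 but 0× in E2.

no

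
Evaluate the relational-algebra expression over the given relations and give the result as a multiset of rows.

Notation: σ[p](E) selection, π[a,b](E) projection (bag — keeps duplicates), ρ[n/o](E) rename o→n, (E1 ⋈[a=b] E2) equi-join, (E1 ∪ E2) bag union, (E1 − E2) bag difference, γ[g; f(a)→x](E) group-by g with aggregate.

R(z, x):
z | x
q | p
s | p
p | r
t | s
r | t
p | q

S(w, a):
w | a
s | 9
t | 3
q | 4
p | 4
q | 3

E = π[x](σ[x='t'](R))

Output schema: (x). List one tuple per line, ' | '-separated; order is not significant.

Subexpression sizes:
  R → 6
  σ[x='t'](R) → 1
  π[x](σ[x='t'](R)) → 1

== RESULT ==
x
t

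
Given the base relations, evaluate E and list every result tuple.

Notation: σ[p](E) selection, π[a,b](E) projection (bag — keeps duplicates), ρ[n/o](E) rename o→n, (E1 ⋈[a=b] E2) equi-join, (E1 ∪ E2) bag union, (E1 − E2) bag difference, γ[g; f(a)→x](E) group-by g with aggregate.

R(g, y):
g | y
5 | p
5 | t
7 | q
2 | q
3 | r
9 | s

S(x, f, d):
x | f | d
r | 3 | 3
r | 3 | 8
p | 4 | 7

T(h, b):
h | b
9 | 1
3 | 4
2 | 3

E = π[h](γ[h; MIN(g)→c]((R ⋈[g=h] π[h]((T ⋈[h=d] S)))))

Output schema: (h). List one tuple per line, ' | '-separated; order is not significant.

Row counts bottom-up:
  R → 6
  T → 3
  S → 3
  (T ⋈[h=d] S) → 1
  π[h]((T ⋈[h=d] S)) → 1
  (R ⋈[g=h] π[h]((T ⋈[h=d] S))) → 1
  γ[h; MIN(g)→c]((R ⋈[g=h] π[h]((T ⋈[h=d] S)))) → 1
  π[h](γ[h; MIN(g)→c]((R ⋈[g=h] π[h]((T ⋈[h=d] S))))) → 1

== RESULT ==
h
3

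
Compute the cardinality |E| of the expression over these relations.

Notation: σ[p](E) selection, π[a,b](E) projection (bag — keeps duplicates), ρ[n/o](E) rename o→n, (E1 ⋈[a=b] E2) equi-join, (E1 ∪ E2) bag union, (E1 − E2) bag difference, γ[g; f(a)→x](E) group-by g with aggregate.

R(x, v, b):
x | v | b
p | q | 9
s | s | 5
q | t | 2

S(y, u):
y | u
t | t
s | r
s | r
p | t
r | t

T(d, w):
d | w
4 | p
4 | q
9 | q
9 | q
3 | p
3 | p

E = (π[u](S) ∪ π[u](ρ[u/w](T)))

Row counts bottom-up:
  S → 5
  π[u](S) → 5
  T → 6
  ρ[u/w](T) → 6
  π[u](ρ[u/w](T)) → 6
  (π[u](S) ∪ π[u](ρ[u/w](T))) → 11

|E| = 11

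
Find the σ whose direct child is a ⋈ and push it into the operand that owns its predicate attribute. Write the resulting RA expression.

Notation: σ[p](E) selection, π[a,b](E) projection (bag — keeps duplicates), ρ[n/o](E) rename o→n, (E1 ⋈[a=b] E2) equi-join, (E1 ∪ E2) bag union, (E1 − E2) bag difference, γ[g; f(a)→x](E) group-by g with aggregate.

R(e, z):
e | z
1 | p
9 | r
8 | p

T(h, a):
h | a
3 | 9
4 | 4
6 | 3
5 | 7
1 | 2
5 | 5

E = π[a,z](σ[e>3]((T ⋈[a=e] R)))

σ filters on e, owned by the right side.
E' = π[a,z]((T ⋈[a=e] σ[e>3](R)))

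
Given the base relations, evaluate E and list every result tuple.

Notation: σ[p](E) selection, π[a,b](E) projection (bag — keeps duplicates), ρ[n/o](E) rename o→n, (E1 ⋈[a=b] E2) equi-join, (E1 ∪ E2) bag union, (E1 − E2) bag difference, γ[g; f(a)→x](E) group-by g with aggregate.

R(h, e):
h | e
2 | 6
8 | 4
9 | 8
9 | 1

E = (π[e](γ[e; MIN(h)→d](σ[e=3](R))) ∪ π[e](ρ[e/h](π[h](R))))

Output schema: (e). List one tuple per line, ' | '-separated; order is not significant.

Stepwise |·|:
  R → 4
  σ[e=3](R) → 0
  γ[e; MIN(h)→d](σ[e=3](R)) → 0
  π[e](γ[e; MIN(h)→d](σ[e=3](R))) → 0
  R → 4
  π[h](R) → 4
  ρ[e/h](π[h](R)) → 4
  π[e](ρ[e/h](π[h](R))) → 4
  (π[e](γ[e; MIN(h)→d](σ[e=3](R))) ∪ π[e](ρ[e/h](π[h](R)))) → 4

== RESULT ==
e
2
8
9
9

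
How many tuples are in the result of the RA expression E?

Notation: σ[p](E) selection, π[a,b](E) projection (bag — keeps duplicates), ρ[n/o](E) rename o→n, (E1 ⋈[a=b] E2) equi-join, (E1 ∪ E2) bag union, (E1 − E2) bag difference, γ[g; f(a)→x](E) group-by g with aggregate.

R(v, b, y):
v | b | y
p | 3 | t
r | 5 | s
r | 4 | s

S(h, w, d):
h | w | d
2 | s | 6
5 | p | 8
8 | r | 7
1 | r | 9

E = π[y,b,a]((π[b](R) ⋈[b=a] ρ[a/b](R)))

Subexpression sizes:
  R → 3
  π[b](R) → 3
  R → 3
  ρ[a/b](R) → 3
  (π[b](R) ⋈[b=a] ρ[a/b](R)) → 3
  π[y,b,a]((π[b](R) ⋈[b=a] ρ[a/b](R))) → 3

|E| = 3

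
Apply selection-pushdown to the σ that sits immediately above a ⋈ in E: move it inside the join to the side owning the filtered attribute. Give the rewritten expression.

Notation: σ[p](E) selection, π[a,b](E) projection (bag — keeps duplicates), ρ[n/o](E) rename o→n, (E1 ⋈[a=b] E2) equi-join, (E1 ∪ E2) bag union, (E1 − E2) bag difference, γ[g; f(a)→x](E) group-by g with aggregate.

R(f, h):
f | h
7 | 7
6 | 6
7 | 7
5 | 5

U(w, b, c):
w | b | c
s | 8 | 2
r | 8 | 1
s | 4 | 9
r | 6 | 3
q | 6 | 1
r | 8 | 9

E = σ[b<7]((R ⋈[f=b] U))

σ filters on b, owned by the right side.
E' = (R ⋈[f=b] σ[b<7](U))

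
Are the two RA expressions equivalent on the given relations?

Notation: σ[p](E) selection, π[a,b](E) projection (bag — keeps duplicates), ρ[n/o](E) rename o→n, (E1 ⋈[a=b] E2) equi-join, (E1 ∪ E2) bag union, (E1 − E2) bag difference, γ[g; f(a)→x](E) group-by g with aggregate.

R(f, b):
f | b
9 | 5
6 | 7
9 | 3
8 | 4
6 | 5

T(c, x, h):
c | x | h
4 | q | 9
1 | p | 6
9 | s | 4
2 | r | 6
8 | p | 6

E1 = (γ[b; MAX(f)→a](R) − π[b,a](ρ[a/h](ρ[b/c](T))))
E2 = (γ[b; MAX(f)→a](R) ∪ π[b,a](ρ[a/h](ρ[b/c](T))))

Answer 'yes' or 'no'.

E1 per-node cardinality:
  R → 5
  γ[b; MAX(f)→a](R) → 4
  T → 5
  ρ[b/c](T) → 5
  ρ[a/h](ρ[b/c](T)) → 5
  π[b,a](ρ[a/h](ρ[b/c](T))) → 5
  (γ[b; MAX(f)→a](R) − π[b,a](ρ[a/h](ρ[b/c](T)))) → 4
E2 per-node cardinality:
  R → 5
  γ[b; MAX(f)→a](R) → 4
  T → 5
  ρ[b/c](T) → 5
  ρ[a/h](ρ[b/c](T)) → 5
  π[b,a](ρ[a/h](ρ[b/c](T))) → 5
  (γ[b; MAX(f)→a](R) ∪ π[b,a](ρ[a/h](ρ[b/c](T)))) → 9

E1 result:
b | a
3 | 9
4 | 8
5 | 9
7 | 6
E2 result:
b | a
1 | 6
2 | 6
3 | 9
4 | 8
4 | 9
5 | 9
7 | 6
8 | 6
9 | 4
Witness: (4, 9) appears 0× in E1 but 1× in E2.

no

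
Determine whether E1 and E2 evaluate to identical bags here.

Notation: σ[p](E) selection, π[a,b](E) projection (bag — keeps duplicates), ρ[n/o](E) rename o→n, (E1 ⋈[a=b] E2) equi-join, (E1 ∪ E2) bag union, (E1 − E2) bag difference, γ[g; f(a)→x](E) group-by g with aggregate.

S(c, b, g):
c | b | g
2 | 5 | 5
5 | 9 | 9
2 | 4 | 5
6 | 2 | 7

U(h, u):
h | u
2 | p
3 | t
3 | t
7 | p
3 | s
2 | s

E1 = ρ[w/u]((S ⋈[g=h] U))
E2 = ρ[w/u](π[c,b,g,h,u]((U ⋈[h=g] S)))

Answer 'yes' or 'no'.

E1 stepwise |·|:
  S → 4
  U → 6
  (S ⋈[g=h] U) → 1
  ρ[w/u]((S ⋈[g=h] U)) → 1
E2 stepwise |·|:
  U → 6
  S → 4
  (U ⋈[h=g] S) → 1
  π[c,b,g,h,u]((U ⋈[h=g] S)) → 1
  ρ[w/u](π[c,b,g,h,u]((U ⋈[h=g] S))) → 1

E1 and E2 produce the same multiset:
c | b | g | h | w
6 | 2 | 7 | 7 | p

yes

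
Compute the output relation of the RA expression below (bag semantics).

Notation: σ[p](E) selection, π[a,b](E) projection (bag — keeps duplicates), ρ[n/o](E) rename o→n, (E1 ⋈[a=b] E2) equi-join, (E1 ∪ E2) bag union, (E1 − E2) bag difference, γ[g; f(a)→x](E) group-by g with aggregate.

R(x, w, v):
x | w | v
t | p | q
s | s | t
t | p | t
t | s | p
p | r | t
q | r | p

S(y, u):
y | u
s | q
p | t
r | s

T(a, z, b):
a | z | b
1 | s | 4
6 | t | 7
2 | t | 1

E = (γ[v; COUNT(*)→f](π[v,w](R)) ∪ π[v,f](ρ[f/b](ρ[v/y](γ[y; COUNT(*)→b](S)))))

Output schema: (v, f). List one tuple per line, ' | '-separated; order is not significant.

Subexpression sizes:
  R → 6
  π[v,w](R) → 6
  γ[v; COUNT(*)→f](π[v,w](R)) → 3
  S → 3
  γ[y; COUNT(*)→b](S) → 3
  ρ[v/y](γ[y; COUNT(*)→b](S)) → 3
  ρ[f/b](ρ[v/y](γ[y; COUNT(*)→b](S))) → 3
  π[v,f](ρ[f/b](ρ[v/y](γ[y; COUNT(*)→b](S)))) → 3
  (γ[v; COUNT(*)→f](π[v,w](R)) ∪ π[v,f](ρ[f/b](ρ[v/y](γ[y; COUNT(*)→b](S))))) → 6

== RESULT ==
v | f
p | 1
p | 2
q | 1
r | 1
s | 1
t | 3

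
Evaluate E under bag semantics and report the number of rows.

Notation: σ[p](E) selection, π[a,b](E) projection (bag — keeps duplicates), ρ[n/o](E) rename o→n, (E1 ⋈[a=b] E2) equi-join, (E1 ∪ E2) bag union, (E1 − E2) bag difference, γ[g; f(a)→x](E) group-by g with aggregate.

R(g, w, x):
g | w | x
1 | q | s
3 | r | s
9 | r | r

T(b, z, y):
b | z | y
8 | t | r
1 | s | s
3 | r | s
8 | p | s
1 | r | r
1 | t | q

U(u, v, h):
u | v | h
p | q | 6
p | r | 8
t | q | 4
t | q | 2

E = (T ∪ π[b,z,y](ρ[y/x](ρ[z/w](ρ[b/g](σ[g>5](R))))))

Row counts bottom-up:
  T → 6
  R → 3
  σ[g>5](R) → 1
  ρ[b/g](σ[g>5](R)) → 1
  ρ[z/w](ρ[b/g](σ[g>5](R))) → 1
  ρ[y/x](ρ[z/w](ρ[b/g](σ[g>5](R)))) → 1
  π[b,z,y](ρ[y/x](ρ[z/w](ρ[b/g](σ[g>5](R))))) → 1
  (T ∪ π[b,z,y](ρ[y/x](ρ[z/w](ρ[b/g](σ[g>5](R)))))) → 7

|E| = 7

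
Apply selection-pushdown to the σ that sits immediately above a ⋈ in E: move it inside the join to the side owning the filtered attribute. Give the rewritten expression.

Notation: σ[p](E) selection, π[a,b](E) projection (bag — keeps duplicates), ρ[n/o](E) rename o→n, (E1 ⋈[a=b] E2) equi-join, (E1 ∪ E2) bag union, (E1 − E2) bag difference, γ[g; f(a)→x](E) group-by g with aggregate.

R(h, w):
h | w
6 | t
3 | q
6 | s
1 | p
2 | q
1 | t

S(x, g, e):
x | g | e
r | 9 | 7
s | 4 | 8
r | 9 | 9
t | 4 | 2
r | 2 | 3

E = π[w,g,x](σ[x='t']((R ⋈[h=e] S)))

σ filters on x, owned by the right side.
E' = π[w,g,x]((R ⋈[h=e] σ[x='t'](S)))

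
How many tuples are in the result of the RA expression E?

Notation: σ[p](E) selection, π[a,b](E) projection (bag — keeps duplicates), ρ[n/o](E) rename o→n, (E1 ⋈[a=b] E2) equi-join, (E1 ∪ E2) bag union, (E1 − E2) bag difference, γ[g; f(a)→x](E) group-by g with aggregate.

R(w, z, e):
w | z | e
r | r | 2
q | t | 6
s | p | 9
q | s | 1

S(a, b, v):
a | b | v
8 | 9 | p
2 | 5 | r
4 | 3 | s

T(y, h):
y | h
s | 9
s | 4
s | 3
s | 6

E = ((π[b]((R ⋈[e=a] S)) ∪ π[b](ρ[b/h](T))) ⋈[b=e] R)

Subexpression sizes:
  R → 4
  S → 3
  (R ⋈[e=a] S) → 1
  π[b]((R ⋈[e=a] S)) → 1
  T → 4
  ρ[b/h](T) → 4
  π[b](ρ[b/h](T)) → 4
  (π[b]((R ⋈[e=a] S)) ∪ π[b](ρ[b/h](T))) → 5
  R → 4
  ((π[b]((R ⋈[e=a] S)) ∪ π[b](ρ[b/h](T))) ⋈[b=e] R) → 2

|E| = 2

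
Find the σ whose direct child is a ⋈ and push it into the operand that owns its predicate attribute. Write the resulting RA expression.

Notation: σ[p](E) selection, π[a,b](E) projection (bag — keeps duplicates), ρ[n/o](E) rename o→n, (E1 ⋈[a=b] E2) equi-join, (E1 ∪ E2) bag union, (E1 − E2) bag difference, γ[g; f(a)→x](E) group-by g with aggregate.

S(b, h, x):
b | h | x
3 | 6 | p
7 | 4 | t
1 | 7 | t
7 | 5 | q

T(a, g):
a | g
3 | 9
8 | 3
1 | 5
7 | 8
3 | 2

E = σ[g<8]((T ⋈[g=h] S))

σ filters on g, owned by the left side.
E' = (σ[g<8](T) ⋈[g=h] S)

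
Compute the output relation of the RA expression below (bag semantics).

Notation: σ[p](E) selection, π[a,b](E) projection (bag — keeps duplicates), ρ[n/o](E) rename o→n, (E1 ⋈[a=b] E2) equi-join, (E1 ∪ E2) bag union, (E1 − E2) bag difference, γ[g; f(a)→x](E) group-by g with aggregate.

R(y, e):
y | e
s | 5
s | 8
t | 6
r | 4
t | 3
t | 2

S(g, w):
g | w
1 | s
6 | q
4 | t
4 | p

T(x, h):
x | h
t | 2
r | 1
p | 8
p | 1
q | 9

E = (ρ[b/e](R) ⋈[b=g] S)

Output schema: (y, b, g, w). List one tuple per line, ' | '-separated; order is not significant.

Per-node cardinality:
  R → 6
  ρ[b/e](R) → 6
  S → 4
  (ρ[b/e](R) ⋈[b=g] S) → 3

== RESULT ==
y | b | g | w
r | 4 | 4 | p
r | 4 | 4 | t
t | 6 | 6 | q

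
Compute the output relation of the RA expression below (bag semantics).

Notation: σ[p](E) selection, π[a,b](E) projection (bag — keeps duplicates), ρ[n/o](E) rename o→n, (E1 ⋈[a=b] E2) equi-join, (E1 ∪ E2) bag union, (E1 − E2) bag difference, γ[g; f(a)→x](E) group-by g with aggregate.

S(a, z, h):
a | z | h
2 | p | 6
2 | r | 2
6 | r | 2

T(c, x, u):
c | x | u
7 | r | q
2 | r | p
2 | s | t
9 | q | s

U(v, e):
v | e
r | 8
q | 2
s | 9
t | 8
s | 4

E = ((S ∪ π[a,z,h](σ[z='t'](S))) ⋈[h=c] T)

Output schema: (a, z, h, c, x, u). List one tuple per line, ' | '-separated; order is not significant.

Row counts bottom-up:
  S → 3
  S → 3
  σ[z='t'](S) → 0
  π[a,z,h](σ[z='t'](S)) → 0
  (S ∪ π[a,z,h](σ[z='t'](S))) → 3
  T → 4
  ((S ∪ π[a,z,h](σ[z='t'](S))) ⋈[h=c] T) → 4

== RESULT ==
a | z | h | c | x | u
2 | r | 2 | 2 | r | p
2 | r | 2 | 2 | s | t
6 | r | 2 | 2 | r | p
6 | r | 2 | 2 | s | t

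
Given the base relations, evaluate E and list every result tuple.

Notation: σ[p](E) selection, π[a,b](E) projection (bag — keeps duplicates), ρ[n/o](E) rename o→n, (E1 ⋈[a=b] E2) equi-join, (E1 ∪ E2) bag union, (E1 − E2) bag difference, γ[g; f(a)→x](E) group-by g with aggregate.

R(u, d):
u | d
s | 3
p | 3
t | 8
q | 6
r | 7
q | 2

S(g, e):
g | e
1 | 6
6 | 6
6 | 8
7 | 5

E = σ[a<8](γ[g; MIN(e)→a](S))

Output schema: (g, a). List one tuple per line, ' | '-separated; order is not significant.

Stepwise |·|:
  S → 4
  γ[g; MIN(e)→a](S) → 3
  σ[a<8](γ[g; MIN(e)→a](S)) → 3

== RESULT ==
g | a
1 | 6
6 | 6
7 | 5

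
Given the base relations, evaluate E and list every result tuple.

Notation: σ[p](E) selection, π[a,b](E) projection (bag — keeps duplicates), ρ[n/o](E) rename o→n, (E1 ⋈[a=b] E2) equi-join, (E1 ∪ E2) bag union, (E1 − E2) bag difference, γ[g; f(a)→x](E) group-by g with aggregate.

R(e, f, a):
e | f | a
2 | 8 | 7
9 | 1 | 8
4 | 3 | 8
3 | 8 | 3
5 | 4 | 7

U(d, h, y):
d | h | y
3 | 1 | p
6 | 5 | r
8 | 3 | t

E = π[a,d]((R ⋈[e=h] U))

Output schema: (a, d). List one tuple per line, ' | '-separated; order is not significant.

Per-node cardinality:
  R → 5
  U → 3
  (R ⋈[e=h] U) → 2
  π[a,d]((R ⋈[e=h] U)) → 2

== RESULT ==
a | d
3 | 8
7 | 6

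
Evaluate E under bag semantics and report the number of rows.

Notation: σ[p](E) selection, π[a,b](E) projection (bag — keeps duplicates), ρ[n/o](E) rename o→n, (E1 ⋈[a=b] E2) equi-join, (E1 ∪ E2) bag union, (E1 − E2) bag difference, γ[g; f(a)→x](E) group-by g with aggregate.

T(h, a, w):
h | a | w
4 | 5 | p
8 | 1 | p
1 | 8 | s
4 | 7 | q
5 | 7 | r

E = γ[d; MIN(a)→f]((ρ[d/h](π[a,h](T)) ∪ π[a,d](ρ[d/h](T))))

Subexpression sizes:
  T → 5
  π[a,h](T) → 5
  ρ[d/h](π[a,h](T)) → 5
  T → 5
  ρ[d/h](T) → 5
  π[a,d](ρ[d/h](T)) → 5
  (ρ[d/h](π[a,h](T)) ∪ π[a,d](ρ[d/h](T))) → 10
  γ[d; MIN(a)→f]((ρ[d/h](π[a,h](T)) ∪ π[a,d](ρ[d/h](T)))) → 4

|E| = 4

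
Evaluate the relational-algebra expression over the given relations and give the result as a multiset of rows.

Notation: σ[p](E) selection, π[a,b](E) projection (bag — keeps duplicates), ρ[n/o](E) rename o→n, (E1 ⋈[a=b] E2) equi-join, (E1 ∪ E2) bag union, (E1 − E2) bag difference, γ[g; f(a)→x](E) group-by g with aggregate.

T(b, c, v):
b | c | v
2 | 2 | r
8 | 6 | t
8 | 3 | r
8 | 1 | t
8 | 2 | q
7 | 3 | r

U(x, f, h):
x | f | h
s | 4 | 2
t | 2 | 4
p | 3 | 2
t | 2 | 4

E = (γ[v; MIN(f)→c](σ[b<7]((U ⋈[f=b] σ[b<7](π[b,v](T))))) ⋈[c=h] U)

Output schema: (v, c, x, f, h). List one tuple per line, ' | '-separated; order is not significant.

Per-node cardinality:
  U → 4
  T → 6
  π[b,v](T) → 6
  σ[b<7](π[b,v](T)) → 1
  (U ⋈[f=b] σ[b<7](π[b,v](T))) → 2
  σ[b<7]((U ⋈[f=b] σ[b<7](π[b,v](T)))) → 2
  γ[v; MIN(f)→c](σ[b<7]((U ⋈[f=b] σ[b<7](π[b,v](T))))) → 1
  U → 4
  (γ[v; MIN(f)→c](σ[b<7]((U ⋈[f=b] σ[b<7](π[b,v](T))))) ⋈[c=h] U) → 2

== RESULT ==
v | c | x | f | h
r | 2 | p | 3 | 2
r | 2 | s | 4 | 2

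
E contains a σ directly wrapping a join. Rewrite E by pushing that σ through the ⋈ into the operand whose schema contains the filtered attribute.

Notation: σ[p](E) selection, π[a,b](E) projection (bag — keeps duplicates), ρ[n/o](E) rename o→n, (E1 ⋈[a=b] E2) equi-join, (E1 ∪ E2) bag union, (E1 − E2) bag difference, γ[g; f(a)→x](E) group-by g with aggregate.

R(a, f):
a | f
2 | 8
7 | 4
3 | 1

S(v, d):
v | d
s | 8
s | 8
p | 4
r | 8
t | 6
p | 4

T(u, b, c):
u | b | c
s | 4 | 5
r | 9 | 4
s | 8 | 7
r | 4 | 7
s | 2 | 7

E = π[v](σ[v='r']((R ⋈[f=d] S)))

σ filters on v, owned by the right side.
E' = π[v]((R ⋈[f=d] σ[v='r'](S)))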